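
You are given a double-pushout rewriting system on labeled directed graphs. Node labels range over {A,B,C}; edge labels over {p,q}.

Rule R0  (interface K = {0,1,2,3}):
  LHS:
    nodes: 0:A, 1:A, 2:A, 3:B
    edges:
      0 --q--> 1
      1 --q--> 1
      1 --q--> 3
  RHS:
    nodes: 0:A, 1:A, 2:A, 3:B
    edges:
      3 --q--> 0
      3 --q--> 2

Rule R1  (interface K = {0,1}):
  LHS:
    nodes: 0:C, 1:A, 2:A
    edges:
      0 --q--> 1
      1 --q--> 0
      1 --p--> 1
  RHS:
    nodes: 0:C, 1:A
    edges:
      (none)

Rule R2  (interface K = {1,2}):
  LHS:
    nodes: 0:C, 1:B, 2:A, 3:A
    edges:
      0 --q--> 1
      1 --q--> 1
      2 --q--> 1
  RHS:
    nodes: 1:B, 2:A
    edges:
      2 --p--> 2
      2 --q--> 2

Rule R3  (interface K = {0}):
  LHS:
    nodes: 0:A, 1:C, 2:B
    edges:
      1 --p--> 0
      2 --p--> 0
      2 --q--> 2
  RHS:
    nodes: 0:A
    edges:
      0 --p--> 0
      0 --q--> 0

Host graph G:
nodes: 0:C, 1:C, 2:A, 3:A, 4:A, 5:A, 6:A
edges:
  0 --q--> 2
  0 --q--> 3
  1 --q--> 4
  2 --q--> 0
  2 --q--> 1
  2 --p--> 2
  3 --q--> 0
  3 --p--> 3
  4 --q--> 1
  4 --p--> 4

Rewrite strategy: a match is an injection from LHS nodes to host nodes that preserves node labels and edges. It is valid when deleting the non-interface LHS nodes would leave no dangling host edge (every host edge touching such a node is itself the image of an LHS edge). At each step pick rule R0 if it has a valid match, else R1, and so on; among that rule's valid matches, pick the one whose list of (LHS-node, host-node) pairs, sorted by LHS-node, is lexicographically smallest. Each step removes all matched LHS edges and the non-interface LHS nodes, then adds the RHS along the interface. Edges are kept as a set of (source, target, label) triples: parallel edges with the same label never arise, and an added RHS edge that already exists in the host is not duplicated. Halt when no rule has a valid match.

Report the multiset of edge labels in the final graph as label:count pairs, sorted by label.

start.  V:7 E:10  edges: 0-q->2 0-q->3 1-q->4 2-q->0 2-q->1 2-p->2 3-q->0 3-p->3 4-q->1 4-p->4
1. fire R1 via {0↦0, 1↦2, 2↦5}  →  V:6 E:7  edges: 0-q->3 1-q->4 2-q->1 3-q->0 3-p->3 4-q->1 4-p->4
2. fire R1 via {0↦0, 1↦3, 2↦6}  →  V:5 E:4  edges: 1-q->4 2-q->1 4-q->1 4-p->4
3. fire R1 via {0↦1, 1↦4, 2↦3}  →  V:4 E:1  edges: 2-q->1
halt: no rule applies after step 3
NF edges: [(2, 1, 'q')]

Answer: q:1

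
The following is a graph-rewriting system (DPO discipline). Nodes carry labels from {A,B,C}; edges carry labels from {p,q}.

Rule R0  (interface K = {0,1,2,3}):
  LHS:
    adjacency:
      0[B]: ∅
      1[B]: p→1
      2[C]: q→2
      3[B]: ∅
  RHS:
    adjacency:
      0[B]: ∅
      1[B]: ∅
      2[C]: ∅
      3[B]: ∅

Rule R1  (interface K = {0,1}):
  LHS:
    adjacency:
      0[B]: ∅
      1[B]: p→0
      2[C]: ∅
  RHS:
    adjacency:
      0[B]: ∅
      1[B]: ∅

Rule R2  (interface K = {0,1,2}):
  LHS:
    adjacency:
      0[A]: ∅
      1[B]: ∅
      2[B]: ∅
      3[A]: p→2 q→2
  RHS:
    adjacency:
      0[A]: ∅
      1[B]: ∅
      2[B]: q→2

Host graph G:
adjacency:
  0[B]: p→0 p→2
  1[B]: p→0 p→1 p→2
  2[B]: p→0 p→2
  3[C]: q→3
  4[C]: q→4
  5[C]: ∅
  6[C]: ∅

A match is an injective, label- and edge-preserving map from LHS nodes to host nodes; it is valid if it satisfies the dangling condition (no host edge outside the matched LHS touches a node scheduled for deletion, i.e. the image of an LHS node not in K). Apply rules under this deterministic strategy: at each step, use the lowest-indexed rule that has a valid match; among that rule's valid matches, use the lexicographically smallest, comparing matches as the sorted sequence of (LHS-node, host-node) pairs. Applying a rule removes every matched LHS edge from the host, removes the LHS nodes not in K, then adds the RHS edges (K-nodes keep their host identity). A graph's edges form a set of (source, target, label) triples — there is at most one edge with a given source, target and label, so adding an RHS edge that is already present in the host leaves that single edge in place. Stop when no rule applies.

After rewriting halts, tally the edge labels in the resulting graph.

Answer: p:1

Derivation:
initial: |V|=7 |E|=9  E = 0-p->0 0-p->2 1-p->0 1-p->1 1-p->2 2-p->0 2-p->2 3-q->3 4-q->4
step 1: apply R0 at {0↦0, 1↦1, 2↦3, 3↦2}  → |V|=7 |E|=7  E = 0-p->0 0-p->2 1-p->0 1-p->2 2-p->0 2-p->2 4-q->4
step 2: apply R0 at {0↦0, 1↦2, 2↦4, 3↦1}  → |V|=7 |E|=5  E = 0-p->0 0-p->2 1-p->0 1-p->2 2-p->0
step 3: apply R1 at {0↦0, 1↦1, 2↦3}  → |V|=6 |E|=4  E = 0-p->0 0-p->2 1-p->2 2-p->0
step 4: apply R1 at {0↦0, 1↦2, 2↦4}  → |V|=5 |E|=3  E = 0-p->0 0-p->2 1-p->2
step 5: apply R1 at {0↦2, 1↦0, 2↦5}  → |V|=4 |E|=2  E = 0-p->0 1-p->2
step 6: apply R1 at {0↦2, 1↦1, 2↦6}  → |V|=3 |E|=1  E = 0-p->0
halt: no rule applies after step 6
NF edges: [(0, 0, 'p')]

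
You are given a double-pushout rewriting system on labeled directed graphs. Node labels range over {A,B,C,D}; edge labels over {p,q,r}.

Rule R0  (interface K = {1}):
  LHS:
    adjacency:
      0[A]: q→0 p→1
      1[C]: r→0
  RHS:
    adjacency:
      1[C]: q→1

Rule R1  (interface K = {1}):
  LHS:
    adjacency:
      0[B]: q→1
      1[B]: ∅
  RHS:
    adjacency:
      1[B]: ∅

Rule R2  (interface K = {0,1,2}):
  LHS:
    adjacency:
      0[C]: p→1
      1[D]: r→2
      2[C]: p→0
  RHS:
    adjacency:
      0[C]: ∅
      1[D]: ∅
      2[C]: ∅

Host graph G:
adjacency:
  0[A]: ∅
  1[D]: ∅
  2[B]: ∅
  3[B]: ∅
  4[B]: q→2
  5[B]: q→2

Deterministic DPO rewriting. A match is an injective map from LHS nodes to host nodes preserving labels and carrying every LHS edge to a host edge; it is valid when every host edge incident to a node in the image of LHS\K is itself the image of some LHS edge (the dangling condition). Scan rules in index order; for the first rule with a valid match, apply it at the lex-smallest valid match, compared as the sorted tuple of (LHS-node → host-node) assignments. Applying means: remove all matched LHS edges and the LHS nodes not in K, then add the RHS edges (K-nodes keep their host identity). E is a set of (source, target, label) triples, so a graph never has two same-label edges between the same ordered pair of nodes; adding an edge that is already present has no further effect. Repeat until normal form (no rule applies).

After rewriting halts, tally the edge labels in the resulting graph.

initial: |V|=6 |E|=2  E = 4-q->2 5-q->2
step 1: apply R1 at {0↦4, 1↦2}  → |V|=5 |E|=1  E = 5-q->2
step 2: apply R1 at {0↦5, 1↦2}  → |V|=4 |E|=0  E = ∅
normal form: no rule applies after step 2
NF edges: []

Answer: (no edges)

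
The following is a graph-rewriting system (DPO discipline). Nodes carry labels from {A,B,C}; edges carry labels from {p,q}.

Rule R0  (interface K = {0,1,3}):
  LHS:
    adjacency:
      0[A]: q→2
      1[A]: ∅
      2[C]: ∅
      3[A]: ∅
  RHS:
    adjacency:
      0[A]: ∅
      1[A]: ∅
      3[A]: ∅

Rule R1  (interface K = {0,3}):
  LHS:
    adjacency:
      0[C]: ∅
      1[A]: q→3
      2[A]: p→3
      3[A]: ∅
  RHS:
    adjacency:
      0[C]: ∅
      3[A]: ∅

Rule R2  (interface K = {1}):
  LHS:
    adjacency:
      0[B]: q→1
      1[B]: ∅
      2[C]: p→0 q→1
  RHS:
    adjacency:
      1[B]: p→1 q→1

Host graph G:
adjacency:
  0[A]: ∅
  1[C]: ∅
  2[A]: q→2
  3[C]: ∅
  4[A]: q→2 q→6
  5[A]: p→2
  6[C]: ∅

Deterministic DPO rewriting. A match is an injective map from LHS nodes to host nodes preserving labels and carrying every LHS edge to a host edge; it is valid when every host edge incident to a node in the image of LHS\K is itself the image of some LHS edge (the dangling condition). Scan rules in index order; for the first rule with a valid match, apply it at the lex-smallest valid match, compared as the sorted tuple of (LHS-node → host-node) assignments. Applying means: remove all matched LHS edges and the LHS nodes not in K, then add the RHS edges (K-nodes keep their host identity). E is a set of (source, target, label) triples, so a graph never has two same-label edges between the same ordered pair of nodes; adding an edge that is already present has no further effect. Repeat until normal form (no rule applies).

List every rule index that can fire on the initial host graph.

R0: 6 valid matches — {0↦4, 1↦0, 2↦6, 3↦2}, {0↦4, 1↦0, 2↦6, 3↦5}, {0↦4, 1↦2, 2↦6, 3↦0} (+3 more)
R1: no valid match — 3 raw matches, all fail dangling condition
R2: no valid match — LHS pattern not found

Answer: [R0]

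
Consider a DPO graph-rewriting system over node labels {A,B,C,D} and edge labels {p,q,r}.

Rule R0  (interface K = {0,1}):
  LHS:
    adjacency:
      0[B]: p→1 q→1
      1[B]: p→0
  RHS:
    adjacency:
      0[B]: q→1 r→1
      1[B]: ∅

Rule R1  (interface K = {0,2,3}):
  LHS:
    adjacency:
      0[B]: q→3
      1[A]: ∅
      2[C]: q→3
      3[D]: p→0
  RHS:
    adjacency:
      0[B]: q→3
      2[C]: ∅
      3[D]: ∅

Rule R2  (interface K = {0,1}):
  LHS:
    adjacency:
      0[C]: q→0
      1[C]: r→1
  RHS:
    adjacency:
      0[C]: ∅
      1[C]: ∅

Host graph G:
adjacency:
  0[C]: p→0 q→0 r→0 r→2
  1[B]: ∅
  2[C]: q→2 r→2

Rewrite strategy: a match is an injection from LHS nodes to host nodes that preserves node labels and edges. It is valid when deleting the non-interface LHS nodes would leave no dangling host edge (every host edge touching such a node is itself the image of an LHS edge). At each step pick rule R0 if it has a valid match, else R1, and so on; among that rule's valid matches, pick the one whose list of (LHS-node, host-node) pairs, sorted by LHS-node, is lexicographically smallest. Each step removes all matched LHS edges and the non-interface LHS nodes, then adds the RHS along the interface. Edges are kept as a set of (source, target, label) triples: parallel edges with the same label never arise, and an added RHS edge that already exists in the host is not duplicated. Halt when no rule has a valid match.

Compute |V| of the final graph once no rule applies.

Answer: 3

Derivation:
start.  V:3 E:6  edges: 0-p->0 0-q->0 0-r->0 0-r->2 2-q->2 2-r->2
1. fire R2 via {0↦0, 1↦2}  →  V:3 E:4  edges: 0-p->0 0-r->0 0-r->2 2-q->2
2. fire R2 via {0↦2, 1↦0}  →  V:3 E:2  edges: 0-p->0 0-r->2
halt: no rule applies after step 2
NF nodes: {0:C, 1:B, 2:C}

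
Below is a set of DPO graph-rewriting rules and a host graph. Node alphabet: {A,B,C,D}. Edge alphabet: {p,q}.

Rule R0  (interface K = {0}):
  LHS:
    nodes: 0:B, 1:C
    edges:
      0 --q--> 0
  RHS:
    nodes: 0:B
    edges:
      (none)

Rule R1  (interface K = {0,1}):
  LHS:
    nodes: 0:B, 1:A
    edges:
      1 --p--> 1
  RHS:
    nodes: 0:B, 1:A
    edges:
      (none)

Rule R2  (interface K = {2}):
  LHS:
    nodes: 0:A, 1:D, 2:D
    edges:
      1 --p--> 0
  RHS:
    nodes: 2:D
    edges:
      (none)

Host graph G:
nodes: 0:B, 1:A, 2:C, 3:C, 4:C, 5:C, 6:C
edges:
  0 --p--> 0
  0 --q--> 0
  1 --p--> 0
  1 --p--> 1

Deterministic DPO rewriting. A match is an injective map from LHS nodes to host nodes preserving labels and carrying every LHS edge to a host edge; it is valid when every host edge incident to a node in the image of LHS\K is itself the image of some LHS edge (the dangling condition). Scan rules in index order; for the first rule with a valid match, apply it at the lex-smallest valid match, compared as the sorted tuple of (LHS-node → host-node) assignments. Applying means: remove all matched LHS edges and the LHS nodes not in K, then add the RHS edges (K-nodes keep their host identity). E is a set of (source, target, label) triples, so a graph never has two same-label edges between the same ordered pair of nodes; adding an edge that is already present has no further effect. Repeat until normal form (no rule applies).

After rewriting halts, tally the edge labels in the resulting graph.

initial: |V|=7 |E|=4  E = 0-p->0 0-q->0 1-p->0 1-p->1
step 1: apply R0 at {0↦0, 1↦2}  → |V|=6 |E|=3  E = 0-p->0 1-p->0 1-p->1
step 2: apply R1 at {0↦0, 1↦1}  → |V|=6 |E|=2  E = 0-p->0 1-p->0
halt: no rule applies after step 2
NF edges: [(0, 0, 'p'), (1, 0, 'p')]

Answer: p:2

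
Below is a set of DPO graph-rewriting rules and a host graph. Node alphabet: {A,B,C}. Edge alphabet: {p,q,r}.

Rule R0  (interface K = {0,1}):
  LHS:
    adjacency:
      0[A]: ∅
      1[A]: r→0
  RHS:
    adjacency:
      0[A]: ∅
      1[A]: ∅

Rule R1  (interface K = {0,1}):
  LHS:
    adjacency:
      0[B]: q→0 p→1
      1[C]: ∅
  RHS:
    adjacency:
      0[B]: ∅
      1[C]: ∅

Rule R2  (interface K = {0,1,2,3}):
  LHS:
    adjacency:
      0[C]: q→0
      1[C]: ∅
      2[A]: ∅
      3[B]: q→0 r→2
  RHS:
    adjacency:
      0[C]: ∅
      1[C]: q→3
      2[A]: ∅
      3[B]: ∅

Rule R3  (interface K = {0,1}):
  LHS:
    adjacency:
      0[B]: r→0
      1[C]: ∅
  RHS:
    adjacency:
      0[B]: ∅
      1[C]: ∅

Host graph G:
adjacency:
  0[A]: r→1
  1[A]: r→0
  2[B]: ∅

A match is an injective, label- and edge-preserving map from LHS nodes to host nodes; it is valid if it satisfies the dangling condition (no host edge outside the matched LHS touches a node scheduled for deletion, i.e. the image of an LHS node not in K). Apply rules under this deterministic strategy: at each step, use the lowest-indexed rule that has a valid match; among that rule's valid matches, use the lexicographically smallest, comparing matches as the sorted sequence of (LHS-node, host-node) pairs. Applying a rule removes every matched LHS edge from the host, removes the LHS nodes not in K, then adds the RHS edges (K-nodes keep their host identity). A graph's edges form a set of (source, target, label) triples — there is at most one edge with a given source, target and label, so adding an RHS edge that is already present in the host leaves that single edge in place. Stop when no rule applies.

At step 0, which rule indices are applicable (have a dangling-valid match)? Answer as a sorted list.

Answer: [R0]

Derivation:
R0: 2 valid matches — {0↦0, 1↦1}, {0↦1, 1↦0}
R1: no valid match — LHS pattern not found
R2: no valid match — LHS pattern not found
R3: no valid match — LHS pattern not found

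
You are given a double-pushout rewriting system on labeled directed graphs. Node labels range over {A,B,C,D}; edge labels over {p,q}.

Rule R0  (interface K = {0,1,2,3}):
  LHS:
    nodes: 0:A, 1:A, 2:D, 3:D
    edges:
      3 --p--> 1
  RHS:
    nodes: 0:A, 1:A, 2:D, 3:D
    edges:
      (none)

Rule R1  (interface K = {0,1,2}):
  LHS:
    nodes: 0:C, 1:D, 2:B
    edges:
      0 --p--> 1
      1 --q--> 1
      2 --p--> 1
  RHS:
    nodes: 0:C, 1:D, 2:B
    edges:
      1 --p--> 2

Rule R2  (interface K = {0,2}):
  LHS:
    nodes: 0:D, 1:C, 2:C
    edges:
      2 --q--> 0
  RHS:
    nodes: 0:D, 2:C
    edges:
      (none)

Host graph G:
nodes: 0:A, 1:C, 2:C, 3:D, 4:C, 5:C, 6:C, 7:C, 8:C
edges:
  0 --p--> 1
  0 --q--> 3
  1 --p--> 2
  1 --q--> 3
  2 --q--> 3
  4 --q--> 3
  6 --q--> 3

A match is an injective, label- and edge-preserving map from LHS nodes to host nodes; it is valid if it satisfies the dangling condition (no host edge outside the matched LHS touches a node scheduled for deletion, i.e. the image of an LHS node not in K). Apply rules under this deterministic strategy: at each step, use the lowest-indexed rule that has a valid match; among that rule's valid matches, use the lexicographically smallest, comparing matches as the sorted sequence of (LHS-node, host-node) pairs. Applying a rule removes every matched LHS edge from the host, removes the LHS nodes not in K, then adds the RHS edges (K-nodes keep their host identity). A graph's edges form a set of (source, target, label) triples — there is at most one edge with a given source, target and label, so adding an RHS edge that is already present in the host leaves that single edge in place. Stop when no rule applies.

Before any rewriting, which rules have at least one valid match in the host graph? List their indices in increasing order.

Answer: [R2]

Derivation:
R0: no valid match — LHS pattern not found
R1: no valid match — LHS pattern not found
R2: 12 valid matches — {0↦3, 1↦5, 2↦1}, {0↦3, 1↦5, 2↦2}, {0↦3, 1↦5, 2↦4} (+9 more)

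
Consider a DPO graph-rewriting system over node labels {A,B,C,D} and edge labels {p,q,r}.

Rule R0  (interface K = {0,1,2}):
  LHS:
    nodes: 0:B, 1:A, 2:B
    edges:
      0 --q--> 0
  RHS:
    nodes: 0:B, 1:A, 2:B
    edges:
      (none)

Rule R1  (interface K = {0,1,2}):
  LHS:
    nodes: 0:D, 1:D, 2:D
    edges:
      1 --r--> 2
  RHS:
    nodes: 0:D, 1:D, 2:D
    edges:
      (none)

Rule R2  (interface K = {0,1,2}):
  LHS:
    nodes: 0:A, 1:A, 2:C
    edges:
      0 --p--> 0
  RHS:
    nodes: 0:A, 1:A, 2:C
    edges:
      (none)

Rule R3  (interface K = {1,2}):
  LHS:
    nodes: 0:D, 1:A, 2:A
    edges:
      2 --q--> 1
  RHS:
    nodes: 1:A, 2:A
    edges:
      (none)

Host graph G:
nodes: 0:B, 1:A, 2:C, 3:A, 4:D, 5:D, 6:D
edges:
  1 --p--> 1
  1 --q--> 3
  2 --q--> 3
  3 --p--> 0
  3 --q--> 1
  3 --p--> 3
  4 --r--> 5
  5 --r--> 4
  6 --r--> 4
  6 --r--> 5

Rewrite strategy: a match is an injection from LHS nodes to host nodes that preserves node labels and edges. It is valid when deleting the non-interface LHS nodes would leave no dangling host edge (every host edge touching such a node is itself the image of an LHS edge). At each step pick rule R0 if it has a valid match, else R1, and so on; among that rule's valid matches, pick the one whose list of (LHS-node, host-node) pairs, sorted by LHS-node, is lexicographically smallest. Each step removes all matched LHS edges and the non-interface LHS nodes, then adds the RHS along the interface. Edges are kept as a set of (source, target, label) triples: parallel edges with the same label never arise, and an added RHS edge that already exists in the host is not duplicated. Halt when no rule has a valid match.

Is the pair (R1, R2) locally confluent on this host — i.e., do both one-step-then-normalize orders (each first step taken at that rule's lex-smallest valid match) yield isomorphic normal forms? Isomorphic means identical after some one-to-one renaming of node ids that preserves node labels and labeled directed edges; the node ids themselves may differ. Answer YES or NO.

Answer: YES

Steps:
branch R1-first: apply at {0↦4, 1↦6, 2↦5} → |E|=9, then 7 more step(s) → NF |V|=5 |E|=2 V={0:B, 1:A, 2:C, 3:A, 6:D} E=2-q->3 3-p->0
branch R2-first: apply at {0↦1, 1↦3, 2↦2} → |E|=9, then 7 more step(s) → NF |V|=5 |E|=2 V={0:B, 1:A, 2:C, 3:A, 6:D} E=2-q->3 3-p->0
graphs isomorphic (equal up to label-preserving node renaming)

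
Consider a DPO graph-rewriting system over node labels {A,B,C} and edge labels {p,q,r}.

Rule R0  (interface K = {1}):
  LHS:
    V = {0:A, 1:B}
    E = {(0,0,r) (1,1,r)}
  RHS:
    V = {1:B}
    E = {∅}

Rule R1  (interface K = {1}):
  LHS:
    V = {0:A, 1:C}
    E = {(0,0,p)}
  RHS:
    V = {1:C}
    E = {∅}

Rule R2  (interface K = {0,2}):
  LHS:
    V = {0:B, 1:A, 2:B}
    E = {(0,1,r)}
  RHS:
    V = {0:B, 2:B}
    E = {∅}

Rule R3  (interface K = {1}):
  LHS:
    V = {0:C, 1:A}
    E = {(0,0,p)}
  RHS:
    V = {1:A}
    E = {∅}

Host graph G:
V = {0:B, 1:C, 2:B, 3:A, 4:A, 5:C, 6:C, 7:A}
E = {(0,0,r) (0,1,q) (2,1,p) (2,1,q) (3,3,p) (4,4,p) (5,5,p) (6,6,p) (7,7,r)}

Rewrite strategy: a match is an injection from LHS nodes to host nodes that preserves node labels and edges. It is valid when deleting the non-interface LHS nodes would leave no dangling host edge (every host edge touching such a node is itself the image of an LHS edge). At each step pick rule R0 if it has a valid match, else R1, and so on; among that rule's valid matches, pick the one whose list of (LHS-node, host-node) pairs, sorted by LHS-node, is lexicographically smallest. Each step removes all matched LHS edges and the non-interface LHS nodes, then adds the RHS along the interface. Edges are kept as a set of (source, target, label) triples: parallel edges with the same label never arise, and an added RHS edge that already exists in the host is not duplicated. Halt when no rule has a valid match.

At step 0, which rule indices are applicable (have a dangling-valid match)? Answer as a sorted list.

R0: 1 valid match — {0↦7, 1↦0}
R1: 6 valid matches — {0↦3, 1↦1}, {0↦3, 1↦5}, {0↦3, 1↦6} (+3 more)
R2: no valid match — LHS pattern not found
R3: 6 valid matches — {0↦5, 1↦3}, {0↦5, 1↦4}, {0↦5, 1↦7} (+3 more)

Answer: [R0,R1,R3]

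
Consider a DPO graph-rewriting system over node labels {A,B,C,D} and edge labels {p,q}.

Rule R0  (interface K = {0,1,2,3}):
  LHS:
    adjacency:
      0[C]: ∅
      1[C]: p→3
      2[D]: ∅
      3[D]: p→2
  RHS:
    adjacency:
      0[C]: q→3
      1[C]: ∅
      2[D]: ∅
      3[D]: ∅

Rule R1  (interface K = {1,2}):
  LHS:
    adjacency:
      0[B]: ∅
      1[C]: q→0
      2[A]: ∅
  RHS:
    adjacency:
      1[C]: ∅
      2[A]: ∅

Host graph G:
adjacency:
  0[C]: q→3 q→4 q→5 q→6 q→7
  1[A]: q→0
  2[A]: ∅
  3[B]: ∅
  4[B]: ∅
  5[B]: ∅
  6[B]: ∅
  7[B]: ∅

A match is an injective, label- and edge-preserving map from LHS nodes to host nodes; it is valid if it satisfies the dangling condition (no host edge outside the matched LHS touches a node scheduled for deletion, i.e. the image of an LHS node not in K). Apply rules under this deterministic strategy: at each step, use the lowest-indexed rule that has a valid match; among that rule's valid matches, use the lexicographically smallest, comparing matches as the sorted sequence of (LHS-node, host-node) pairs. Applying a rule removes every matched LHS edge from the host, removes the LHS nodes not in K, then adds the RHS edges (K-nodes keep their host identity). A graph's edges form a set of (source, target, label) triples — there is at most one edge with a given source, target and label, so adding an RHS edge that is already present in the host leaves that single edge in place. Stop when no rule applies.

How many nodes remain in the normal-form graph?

[0] host  ⇒  8 nodes, 6 edges  {0-q->3 0-q->4 0-q->5 0-q->6 0-q->7 1-q->0}
[1] R1 @ {0↦3, 1↦0, 2↦1}  ⇒  7 nodes, 5 edges  {0-q->4 0-q->5 0-q->6 0-q->7 1-q->0}
[2] R1 @ {0↦4, 1↦0, 2↦1}  ⇒  6 nodes, 4 edges  {0-q->5 0-q->6 0-q->7 1-q->0}
[3] R1 @ {0↦5, 1↦0, 2↦1}  ⇒  5 nodes, 3 edges  {0-q->6 0-q->7 1-q->0}
[4] R1 @ {0↦6, 1↦0, 2↦1}  ⇒  4 nodes, 2 edges  {0-q->7 1-q->0}
[5] R1 @ {0↦7, 1↦0, 2↦1}  ⇒  3 nodes, 1 edges  {1-q->0}
normal form: no rule applies after step 5
NF nodes: {0:C, 1:A, 2:A}

Answer: 3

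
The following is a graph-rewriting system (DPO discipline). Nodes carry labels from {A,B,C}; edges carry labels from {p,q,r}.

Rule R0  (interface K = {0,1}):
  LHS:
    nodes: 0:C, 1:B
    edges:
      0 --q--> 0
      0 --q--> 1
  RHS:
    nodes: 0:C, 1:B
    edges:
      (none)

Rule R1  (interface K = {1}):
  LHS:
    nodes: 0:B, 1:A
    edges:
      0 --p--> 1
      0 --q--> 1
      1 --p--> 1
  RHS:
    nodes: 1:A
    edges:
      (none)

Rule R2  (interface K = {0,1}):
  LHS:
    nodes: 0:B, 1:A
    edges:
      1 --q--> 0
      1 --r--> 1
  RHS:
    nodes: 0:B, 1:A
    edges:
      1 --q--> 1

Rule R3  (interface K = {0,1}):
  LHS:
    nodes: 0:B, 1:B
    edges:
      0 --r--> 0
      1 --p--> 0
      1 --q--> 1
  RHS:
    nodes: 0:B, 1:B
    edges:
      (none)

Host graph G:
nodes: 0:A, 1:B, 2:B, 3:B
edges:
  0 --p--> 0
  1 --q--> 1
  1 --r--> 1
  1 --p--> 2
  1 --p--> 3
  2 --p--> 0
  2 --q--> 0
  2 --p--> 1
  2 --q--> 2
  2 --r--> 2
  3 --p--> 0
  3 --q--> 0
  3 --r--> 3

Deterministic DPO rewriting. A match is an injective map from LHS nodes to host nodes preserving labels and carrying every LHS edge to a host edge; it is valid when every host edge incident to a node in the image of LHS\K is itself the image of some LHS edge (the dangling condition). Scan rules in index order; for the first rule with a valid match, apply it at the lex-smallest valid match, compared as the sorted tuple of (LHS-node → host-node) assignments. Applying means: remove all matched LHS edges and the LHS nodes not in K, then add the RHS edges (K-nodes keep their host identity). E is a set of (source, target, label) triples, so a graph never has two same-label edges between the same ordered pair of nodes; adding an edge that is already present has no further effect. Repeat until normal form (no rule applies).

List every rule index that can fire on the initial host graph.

R0: no valid match — LHS pattern not found
R1: no valid match — 2 raw matches, all fail dangling condition
R2: no valid match — LHS pattern not found
R3: 3 valid matches — {0↦1, 1↦2}, {0↦2, 1↦1}, {0↦3, 1↦1}

Answer: [R3]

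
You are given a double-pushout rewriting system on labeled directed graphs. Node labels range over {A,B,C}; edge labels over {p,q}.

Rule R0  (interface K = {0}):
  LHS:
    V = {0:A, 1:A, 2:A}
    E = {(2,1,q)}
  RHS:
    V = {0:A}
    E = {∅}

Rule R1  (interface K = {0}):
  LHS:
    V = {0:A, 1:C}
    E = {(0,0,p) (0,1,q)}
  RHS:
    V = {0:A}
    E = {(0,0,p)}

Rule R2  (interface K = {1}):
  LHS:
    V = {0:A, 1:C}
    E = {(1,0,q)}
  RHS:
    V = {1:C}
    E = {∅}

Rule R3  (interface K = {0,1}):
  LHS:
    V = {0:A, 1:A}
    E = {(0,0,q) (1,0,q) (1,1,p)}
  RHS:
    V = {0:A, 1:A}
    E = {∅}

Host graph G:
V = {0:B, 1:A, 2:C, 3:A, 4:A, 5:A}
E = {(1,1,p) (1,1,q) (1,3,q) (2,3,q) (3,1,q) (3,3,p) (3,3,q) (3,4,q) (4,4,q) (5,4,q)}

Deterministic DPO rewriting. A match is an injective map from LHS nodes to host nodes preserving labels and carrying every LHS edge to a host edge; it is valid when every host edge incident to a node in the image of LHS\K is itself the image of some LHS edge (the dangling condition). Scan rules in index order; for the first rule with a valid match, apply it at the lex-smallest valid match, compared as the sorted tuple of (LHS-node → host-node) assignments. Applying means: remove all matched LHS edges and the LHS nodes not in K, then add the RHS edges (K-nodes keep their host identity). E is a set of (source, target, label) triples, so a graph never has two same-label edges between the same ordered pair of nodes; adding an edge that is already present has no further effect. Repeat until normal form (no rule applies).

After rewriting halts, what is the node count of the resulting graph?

start.  V:6 E:10  edges: 1-p->1 1-q->1 1-q->3 2-q->3 3-q->1 3-p->3 3-q->3 3-q->4 4-q->4 5-q->4
1. fire R3 via {0↦1, 1↦3}  →  V:6 E:7  edges: 1-p->1 1-q->3 2-q->3 3-q->3 3-q->4 4-q->4 5-q->4
2. fire R3 via {0↦3, 1↦1}  →  V:6 E:4  edges: 2-q->3 3-q->4 4-q->4 5-q->4
final graph: no rule applies after step 2
NF nodes: {0:B, 1:A, 2:C, 3:A, 4:A, 5:A}

Answer: 6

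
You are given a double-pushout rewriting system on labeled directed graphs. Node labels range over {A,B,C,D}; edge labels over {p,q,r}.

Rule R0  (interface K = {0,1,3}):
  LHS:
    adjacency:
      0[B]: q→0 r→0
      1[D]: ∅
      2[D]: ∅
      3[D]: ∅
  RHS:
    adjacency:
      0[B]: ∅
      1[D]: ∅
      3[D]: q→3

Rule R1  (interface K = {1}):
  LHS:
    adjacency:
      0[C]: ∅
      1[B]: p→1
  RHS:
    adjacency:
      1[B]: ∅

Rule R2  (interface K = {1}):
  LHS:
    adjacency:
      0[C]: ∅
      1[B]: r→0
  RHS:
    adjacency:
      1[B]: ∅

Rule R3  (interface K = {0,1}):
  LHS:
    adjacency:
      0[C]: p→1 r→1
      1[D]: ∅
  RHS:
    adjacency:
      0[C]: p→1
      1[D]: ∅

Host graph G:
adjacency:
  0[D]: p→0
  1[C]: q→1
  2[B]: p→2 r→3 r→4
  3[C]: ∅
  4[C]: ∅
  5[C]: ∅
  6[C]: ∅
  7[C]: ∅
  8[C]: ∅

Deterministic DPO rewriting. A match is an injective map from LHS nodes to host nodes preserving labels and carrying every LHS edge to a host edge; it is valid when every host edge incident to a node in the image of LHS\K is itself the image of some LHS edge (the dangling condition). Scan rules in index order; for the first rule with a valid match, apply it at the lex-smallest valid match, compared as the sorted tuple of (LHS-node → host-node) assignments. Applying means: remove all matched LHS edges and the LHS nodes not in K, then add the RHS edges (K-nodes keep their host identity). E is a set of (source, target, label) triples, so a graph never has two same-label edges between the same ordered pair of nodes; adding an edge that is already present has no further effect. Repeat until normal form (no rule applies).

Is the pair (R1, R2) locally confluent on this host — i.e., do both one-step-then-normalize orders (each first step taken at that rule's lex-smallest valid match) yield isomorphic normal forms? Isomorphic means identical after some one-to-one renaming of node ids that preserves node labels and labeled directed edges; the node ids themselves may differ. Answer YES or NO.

branch R1-first: apply at {0↦5, 1↦2} → |E|=4, then 2 more step(s) → NF |V|=6 |E|=2 V={0:D, 1:C, 2:B, 6:C, 7:C, 8:C} E=0-p->0 1-q->1
branch R2-first: apply at {0↦3, 1↦2} → |E|=4, then 2 more step(s) → NF |V|=6 |E|=2 V={0:D, 1:C, 2:B, 6:C, 7:C, 8:C} E=0-p->0 1-q->1
graphs isomorphic (equal up to label-preserving node renaming)

Answer: YES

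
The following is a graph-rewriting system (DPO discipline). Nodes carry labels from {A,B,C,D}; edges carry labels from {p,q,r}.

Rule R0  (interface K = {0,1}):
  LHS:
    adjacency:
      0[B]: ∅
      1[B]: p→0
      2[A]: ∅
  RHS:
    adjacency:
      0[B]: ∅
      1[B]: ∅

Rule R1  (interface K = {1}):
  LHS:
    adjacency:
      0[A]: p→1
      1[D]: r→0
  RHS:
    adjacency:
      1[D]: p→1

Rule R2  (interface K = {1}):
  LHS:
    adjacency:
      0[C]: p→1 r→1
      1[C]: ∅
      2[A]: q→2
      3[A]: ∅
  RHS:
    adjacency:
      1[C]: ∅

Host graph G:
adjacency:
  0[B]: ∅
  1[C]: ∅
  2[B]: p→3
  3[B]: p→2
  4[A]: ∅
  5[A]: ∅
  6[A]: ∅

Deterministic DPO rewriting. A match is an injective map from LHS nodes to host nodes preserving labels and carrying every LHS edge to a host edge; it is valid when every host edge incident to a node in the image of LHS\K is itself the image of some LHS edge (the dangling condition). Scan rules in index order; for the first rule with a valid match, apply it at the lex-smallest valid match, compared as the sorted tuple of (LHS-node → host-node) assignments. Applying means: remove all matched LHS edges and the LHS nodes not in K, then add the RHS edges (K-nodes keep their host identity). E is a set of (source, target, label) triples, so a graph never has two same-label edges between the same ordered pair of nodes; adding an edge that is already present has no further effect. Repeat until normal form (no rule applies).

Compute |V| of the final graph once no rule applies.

Answer: 5

Derivation:
start.  V:7 E:2  edges: 2-p->3 3-p->2
1. fire R0 via {0↦2, 1↦3, 2↦4}  →  V:6 E:1  edges: 2-p->3
2. fire R0 via {0↦3, 1↦2, 2↦5}  →  V:5 E:0  edges: ∅
halt: no rule applies after step 2
NF nodes: {0:B, 1:C, 2:B, 3:B, 6:A}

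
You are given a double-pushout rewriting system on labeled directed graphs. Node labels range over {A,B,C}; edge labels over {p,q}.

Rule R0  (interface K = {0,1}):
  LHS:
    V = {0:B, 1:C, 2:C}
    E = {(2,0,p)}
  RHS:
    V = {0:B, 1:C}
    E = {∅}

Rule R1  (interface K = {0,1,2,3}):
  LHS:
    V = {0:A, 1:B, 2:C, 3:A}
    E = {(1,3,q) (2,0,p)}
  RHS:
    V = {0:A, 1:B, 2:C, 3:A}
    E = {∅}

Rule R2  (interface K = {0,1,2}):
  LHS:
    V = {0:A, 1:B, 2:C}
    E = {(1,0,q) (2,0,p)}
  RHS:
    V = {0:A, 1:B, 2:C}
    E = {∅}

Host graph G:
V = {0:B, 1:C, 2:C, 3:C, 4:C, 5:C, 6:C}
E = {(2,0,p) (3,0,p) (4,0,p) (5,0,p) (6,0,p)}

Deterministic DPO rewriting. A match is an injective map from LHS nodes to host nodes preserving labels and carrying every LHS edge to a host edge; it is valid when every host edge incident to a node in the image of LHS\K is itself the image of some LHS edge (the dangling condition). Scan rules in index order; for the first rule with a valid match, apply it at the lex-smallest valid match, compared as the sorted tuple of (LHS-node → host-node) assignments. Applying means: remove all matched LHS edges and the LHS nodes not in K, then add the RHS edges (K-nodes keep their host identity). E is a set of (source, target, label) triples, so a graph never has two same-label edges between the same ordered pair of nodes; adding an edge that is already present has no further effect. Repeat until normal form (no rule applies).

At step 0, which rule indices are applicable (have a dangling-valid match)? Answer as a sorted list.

R0: 25 valid matches — {0↦0, 1↦1, 2↦2}, {0↦0, 1↦1, 2↦3}, {0↦0, 1↦1, 2↦4} (+22 more)
R1: no valid match — LHS pattern not found
R2: no valid match — LHS pattern not found

Answer: [R0]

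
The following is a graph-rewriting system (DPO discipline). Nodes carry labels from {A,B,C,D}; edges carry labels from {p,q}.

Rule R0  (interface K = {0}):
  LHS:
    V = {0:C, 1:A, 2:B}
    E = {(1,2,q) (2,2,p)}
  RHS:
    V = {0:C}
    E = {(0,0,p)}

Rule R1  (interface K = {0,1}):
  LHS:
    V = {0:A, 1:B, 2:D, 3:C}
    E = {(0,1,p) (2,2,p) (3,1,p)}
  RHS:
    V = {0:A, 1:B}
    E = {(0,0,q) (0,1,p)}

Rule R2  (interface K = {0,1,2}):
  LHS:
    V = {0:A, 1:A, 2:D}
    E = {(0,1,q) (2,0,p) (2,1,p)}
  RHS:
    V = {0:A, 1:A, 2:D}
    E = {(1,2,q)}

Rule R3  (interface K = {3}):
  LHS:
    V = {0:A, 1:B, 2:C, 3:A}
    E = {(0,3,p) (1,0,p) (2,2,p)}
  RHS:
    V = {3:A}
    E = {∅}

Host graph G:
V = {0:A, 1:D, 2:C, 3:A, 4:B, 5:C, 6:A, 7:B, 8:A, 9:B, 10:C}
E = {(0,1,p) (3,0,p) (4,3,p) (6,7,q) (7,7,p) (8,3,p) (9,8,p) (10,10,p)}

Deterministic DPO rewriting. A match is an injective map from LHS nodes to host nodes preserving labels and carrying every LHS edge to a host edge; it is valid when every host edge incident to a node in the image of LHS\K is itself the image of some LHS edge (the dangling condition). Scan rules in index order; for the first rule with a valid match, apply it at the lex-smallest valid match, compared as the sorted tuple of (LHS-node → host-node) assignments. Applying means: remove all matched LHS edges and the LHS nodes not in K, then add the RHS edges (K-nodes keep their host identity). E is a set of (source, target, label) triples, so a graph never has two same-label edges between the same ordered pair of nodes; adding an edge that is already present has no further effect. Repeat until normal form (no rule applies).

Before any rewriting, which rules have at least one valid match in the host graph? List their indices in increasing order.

Answer: [R0,R3]

Rewrite trace:
R0: 3 valid matches — {0↦2, 1↦6, 2↦7}, {0↦5, 1↦6, 2↦7}, {0↦10, 1↦6, 2↦7}
R1: no valid match — LHS pattern not found
R2: no valid match — LHS pattern not found
R3: 1 valid match — {0↦8, 1↦9, 2↦10, 3↦3}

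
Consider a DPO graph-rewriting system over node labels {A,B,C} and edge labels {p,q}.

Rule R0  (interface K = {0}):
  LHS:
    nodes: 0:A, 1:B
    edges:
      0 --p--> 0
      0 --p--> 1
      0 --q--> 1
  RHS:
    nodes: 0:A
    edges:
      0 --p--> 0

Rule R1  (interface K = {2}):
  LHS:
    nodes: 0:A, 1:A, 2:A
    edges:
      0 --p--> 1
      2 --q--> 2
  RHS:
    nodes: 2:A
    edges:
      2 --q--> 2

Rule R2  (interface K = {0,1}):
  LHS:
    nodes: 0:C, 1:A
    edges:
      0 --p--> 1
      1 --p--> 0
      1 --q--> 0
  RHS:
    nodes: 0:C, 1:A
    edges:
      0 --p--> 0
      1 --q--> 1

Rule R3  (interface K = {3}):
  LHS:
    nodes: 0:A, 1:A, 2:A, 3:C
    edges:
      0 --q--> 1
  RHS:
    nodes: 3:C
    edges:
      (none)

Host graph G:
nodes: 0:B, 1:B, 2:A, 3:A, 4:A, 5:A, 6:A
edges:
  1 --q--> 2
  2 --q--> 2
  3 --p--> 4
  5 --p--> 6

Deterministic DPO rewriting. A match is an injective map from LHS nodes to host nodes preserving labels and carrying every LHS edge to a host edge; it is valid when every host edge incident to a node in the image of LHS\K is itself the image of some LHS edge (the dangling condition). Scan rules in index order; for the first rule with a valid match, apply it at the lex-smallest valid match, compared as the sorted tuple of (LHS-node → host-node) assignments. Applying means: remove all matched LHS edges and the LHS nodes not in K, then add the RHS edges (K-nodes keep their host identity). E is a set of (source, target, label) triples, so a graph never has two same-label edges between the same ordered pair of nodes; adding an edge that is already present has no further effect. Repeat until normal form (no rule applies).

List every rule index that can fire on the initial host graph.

R0: no valid match — LHS pattern not found
R1: 2 valid matches — {0↦3, 1↦4, 2↦2}, {0↦5, 1↦6, 2↦2}
R2: no valid match — LHS pattern not found
R3: no valid match — LHS pattern not found

Answer: [R1]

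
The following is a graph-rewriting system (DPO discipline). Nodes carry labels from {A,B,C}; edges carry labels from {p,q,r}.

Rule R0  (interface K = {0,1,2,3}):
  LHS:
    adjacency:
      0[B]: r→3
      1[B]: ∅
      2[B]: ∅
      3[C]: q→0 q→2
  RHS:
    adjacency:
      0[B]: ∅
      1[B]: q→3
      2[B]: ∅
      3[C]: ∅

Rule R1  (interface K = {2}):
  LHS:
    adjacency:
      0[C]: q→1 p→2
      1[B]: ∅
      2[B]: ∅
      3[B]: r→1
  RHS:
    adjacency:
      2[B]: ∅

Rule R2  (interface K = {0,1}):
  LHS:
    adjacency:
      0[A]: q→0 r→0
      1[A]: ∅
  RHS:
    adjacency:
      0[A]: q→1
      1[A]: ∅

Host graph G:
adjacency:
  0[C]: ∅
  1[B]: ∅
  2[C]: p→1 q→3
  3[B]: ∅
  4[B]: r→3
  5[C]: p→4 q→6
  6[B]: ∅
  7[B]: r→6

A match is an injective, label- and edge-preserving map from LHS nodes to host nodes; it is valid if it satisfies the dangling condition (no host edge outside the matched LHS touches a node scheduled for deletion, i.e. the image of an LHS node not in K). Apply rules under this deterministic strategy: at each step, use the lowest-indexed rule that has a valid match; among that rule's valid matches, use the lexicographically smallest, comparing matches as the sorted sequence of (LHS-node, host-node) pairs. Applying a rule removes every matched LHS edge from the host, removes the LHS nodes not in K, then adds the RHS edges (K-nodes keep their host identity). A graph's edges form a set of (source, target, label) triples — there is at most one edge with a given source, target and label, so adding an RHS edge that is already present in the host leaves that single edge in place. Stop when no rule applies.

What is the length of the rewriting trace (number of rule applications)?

Answer: 2

Steps:
[0] host  ⇒  8 nodes, 6 edges  {2-p->1 2-q->3 4-r->3 5-p->4 5-q->6 7-r->6}
[1] R1 @ {0↦5, 1↦6, 2↦4, 3↦7}  ⇒  5 nodes, 3 edges  {2-p->1 2-q->3 4-r->3}
[2] R1 @ {0↦2, 1↦3, 2↦1, 3↦4}  ⇒  2 nodes, 0 edges  {∅}
normal form: no rule applies after step 2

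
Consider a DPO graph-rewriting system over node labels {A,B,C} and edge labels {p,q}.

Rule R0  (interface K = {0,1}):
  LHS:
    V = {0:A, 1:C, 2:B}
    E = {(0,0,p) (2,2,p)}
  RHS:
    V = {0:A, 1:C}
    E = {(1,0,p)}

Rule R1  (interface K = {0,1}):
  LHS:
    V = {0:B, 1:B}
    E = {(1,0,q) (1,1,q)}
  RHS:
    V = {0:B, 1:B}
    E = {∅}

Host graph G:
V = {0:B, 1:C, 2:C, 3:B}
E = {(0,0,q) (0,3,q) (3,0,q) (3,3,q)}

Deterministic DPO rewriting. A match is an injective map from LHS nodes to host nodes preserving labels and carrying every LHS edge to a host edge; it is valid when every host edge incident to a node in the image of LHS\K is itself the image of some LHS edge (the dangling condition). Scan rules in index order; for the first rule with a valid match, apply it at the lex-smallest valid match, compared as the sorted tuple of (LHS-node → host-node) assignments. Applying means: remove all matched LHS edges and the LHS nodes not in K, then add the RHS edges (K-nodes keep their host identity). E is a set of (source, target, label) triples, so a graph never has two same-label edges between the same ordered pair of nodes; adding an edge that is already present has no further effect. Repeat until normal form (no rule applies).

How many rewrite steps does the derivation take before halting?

Answer: 2

Derivation:
initial: |V|=4 |E|=4  E = 0-q->0 0-q->3 3-q->0 3-q->3
step 1: apply R1 at {0↦0, 1↦3}  → |V|=4 |E|=2  E = 0-q->0 0-q->3
step 2: apply R1 at {0↦3, 1↦0}  → |V|=4 |E|=0  E = ∅
final graph: no rule applies after step 2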